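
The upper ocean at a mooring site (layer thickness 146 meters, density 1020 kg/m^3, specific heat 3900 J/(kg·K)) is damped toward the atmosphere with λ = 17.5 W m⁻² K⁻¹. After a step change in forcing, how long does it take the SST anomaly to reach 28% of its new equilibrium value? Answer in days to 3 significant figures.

Areal heat capacity C = ρ c_p D = 1020 × 3900 × 146 = 5.81×10^8 J/(m²·K).
τ = C / λ = 5.81×10^8 / 17.5 = 3.32×10^7 s.
Fraction reached: 1 − e^(−t/τ) = 0.28 ⇒ t = −τ ln(1 − 0.28) = τ × 0.329.
t = 1.09×10^7 s = 126 days.

126 days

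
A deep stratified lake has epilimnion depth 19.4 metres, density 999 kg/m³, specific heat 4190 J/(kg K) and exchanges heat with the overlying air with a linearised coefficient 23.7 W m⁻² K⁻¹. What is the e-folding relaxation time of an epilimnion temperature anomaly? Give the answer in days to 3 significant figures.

39.7 days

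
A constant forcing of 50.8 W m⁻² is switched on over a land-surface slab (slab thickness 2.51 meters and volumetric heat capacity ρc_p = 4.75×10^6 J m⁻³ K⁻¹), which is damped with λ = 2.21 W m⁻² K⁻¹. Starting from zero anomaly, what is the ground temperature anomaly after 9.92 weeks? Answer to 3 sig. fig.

15.4 K

Areal heat capacity C = ρc_p × D = 4.75×10^6 × 2.51 = 1.19×10^7 J m⁻² K⁻¹.
τ = C / λ = 1.19×10^7 / 2.21 = 5.39×10^6 s.
Equilibrium anomaly ΔT_eq = F / λ = 50.8 / 2.21 = 23.0 K.
t = 9.92 weeks = 6.00×10^6 s, so t/τ = 1.11.
ΔT(t) = ΔT_eq (1 − e^(−t/τ)) = 23.0 × (1 − e^−1.11) = 15.4 K.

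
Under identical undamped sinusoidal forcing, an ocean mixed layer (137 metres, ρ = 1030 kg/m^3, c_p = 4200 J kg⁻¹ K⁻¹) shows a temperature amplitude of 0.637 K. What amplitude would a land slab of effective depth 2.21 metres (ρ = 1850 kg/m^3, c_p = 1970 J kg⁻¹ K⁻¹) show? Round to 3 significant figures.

46.9 K

C_ocean = 5.93×10^8 J/(m²·K); C_land = 8.05×10^6 J/(m²·K).
A ∝ 1/C ⇒ A_land = A_ocean × C_ocean/C_land = 0.637 × 73.6 = 46.9 K.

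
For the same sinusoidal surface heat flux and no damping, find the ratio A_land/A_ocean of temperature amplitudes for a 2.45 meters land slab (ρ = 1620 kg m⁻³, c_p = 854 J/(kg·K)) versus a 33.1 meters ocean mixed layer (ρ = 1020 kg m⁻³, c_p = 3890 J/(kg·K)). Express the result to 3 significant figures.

38.7

C_ocean = 1020 × 3890 × 33.1 = 1.31×10^8 J/(m²·K).
C_land = 1620 × 854 × 2.45 = 3.39×10^6 J/(m²·K).
Undamped amplitude ∝ 1/C, so A_land/A_ocean = C_ocean/C_land = 38.7.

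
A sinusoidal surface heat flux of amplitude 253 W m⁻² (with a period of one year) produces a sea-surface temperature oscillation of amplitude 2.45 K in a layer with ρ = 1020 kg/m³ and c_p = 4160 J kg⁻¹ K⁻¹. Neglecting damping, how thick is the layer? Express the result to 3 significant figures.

122 m

ω = 2π / 3.15×10^7 s = 1.99×10^-7 s⁻¹.
Required C = F₀ / (A ω) = 253 / (2.45 × 1.99×10^-7) = 5.18×10^8 J/(m²·K).
D = C / (ρ c_p) = 5.18×10^8 / (1020 × 4160) = 122 m.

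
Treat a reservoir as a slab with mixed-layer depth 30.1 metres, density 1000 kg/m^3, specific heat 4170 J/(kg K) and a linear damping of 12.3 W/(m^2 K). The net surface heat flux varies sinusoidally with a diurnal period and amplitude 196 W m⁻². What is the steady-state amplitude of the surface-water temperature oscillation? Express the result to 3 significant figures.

Areal heat capacity C = ρ c_p D = 1000 × 4170 × 30.1 = 1.26×10^8 J/(m²·K).
Angular frequency ω = 2π / T = 2π / 86400 s = 7.27×10^-5 s⁻¹.
√((Cω)² + λ²) = √((9130)² + 12.3²) = 9130 W/(m²·K).
Amplitude A = F₀ / √((Cω)²+λ²) = 196 / 9130 = 0.0215 K.

0.0215 K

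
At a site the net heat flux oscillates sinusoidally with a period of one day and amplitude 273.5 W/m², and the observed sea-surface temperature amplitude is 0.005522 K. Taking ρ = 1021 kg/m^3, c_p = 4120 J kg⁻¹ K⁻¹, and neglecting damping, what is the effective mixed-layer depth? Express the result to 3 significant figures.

162 m

ω = 2π / 86400 s = 7.27×10^-5 s⁻¹.
Required C = F₀ / (A ω) = 273.5 / (0.005522 × 7.27×10^-5) = 6.81×10^8 J/(m²·K).
D = C / (ρ c_p) = 6.81×10^8 / (1021 × 4120) = 162 m.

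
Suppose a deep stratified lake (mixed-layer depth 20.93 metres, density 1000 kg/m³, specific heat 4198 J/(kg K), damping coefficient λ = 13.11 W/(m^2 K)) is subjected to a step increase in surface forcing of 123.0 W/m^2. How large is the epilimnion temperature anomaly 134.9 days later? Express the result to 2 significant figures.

Areal heat capacity C = ρ c_p D = 1000 × 4198 × 20.93 = 8.79×10^7 J/(m²·K).
τ = C / λ = 8.79×10^7 / 13.11 = 6.70×10^6 s.
Equilibrium anomaly ΔT_eq = F / λ = 123.0 / 13.11 = 9.38 K.
t = 134.9 days = 1.17×10^7 s, so t/τ = 1.74.
ΔT(t) = ΔT_eq (1 − e^(−t/τ)) = 9.38 × (1 − e^−1.74) = 7.73 K.

7.7 K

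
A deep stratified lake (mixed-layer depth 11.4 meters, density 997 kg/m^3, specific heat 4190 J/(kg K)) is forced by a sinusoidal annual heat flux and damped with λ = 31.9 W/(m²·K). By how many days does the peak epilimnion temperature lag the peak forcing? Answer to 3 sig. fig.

16.8 days

Areal heat capacity C = ρ c_p D = 997 × 4190 × 11.4 = 4.76×10^7 J m⁻² K⁻¹.
ω = 2π / 3.15×10^7 s = 1.99×10^-7 s⁻¹.
Phase lag φ = arctan(Cω/λ) = arctan(9.49/31.9) = 0.289 rad.
Time lag = φ / ω = 0.289 / 1.99×10^-7 = 1.45×10^6 s = 16.8 days.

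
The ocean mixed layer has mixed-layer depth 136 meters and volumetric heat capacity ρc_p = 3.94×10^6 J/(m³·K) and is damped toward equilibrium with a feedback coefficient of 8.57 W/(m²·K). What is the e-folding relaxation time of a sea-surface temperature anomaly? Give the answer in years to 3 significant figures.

Areal heat capacity C = ρc_p × D = 3.94×10^6 × 136 = 5.36×10^8 J/(m^2 K).
Relaxation time τ = C / λ = 5.36×10^8 / 8.57 = 6.25×10^7 s.
In years: 6.25×10^7 s / (3.156×10^7 s/year) = 1.98 years.

1.98 years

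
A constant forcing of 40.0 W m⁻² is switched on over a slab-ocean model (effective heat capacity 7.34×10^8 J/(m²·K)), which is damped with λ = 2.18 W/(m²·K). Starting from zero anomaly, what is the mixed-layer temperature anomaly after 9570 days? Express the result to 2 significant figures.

Areal heat capacity C = 7.34×10^8 J/(m²·K) (given).
τ = C / λ = 7.34×10^8 / 2.18 = 3.37×10^8 s.
Equilibrium anomaly ΔT_eq = F / λ = 40.0 / 2.18 = 18.3 K.
t = 9570 days = 8.27×10^8 s, so t/τ = 2.46.
ΔT(t) = ΔT_eq (1 − e^(−t/τ)) = 18.3 × (1 − e^−2.46) = 16.8 K.

17 K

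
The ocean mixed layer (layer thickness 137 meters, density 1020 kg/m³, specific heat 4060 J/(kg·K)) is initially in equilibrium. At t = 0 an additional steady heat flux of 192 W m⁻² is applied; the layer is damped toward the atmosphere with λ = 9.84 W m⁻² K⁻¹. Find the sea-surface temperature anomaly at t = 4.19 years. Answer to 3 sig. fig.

Areal heat capacity C = ρ c_p D = 1020 × 4060 × 137 = 5.67×10^8 J/(m²·K).
τ = C / λ = 5.67×10^8 / 9.84 = 5.77×10^7 s.
Equilibrium anomaly ΔT_eq = F / λ = 192 / 9.84 = 19.5 K.
t = 4.19 years = 1.32×10^8 s, so t/τ = 2.29.
ΔT(t) = ΔT_eq (1 − e^(−t/τ)) = 19.5 × (1 − e^−2.29) = 17.5 K.

17.5 K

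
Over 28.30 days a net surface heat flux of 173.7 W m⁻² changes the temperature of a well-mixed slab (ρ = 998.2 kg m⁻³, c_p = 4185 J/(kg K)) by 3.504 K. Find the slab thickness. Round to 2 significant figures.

29 m

Heat input Q = F Δt = 173.7 × 2.45×10^6 s = 4.25×10^8 J/m².
Required areal heat capacity C = Q / ΔT = 1.21×10^8 J/(m²·K).
Depth D = C / (ρ c_p) = 1.21×10^8 / (998.2 × 4185) = 29.0 m.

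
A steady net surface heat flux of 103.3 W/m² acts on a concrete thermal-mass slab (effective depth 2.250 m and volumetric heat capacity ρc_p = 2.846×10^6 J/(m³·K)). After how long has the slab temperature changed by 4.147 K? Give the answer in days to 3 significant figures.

Areal heat capacity C = ρc_p × D = 2.846×10^6 × 2.250 = 6.40×10^6 J/(m²·K).
Time required: Δt = C ΔT / F = 6.40×10^6 × 4.147 / 103.3 = 2.57×10^5 s.
In days: 2.57×10^5 s / (86400 s/day) = 2.98 days.

2.98 days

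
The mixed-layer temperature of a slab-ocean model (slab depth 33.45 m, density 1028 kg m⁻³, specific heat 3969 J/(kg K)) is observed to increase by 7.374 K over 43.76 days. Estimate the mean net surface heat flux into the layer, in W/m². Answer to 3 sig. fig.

266

Areal heat capacity C = ρ c_p D = 1028 × 3969 × 33.45 = 1.36×10^8 J m⁻² K⁻¹.
Required heat per unit area: Q = C ΔT = 1.36×10^8 × 7.374 = 1.01×10^9 J/m².
Flux F = Q / Δt = 1.01×10^9 / 3.78×10^6 s = 266 W/m².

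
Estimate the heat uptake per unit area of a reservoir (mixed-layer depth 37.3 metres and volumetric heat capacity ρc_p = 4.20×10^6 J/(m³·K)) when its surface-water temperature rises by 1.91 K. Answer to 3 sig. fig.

2.99×10^8

Areal heat capacity C = ρc_p × D = 4.20×10^6 × 37.3 = 1.57×10^8 J/(m²·K).
ΔQ = C ΔT = 1.57×10^8 × 1.91 = 2.99×10^8 J/m².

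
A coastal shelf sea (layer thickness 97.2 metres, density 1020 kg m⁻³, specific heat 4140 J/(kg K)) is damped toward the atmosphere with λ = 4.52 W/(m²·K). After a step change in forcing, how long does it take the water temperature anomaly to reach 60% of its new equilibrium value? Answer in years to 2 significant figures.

Areal heat capacity C = ρ c_p D = 1020 × 4140 × 97.2 = 4.10×10^8 J m⁻² K⁻¹.
τ = C / λ = 4.10×10^8 / 4.52 = 9.08×10^7 s.
Fraction reached: 1 − e^(−t/τ) = 0.60 ⇒ t = −τ ln(1 − 0.60) = τ × 0.916.
t = 8.32×10^7 s = 2.64 years.

2.6 years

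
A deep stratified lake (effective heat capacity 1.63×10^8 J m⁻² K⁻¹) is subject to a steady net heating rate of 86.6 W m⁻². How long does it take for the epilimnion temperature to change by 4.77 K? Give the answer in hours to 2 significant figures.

2500 hours

Areal heat capacity C = 1.63×10^8 J m⁻² K⁻¹ (given).
Time required: Δt = C ΔT / F = 1.63×10^8 × 4.77 / 86.6 = 8.98×10^6 s.
In hours: 8.98×10^6 s / (3600 s/hour) = 2490 hours.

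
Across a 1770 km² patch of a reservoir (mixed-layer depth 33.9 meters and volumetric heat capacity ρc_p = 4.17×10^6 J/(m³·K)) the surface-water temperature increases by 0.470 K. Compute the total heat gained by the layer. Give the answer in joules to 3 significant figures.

Areal heat capacity C = ρc_p × D = 4.17×10^6 × 33.9 = 1.41×10^8 J/(m^2 K).
Heat per unit area: q = C ΔT = 1.41×10^8 × 0.470 = 6.64×10^7 J/m².
Total heat: Q = q × A = 6.64×10^7 × (1770 × 10⁶ m²) = 1.18×10^17 J.

1.18×10^17 J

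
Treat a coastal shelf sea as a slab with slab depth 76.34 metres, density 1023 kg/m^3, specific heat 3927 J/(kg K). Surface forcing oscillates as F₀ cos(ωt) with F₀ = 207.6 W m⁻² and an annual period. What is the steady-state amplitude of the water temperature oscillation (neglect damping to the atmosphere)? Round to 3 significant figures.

3.40 K

Areal heat capacity C = ρ c_p D = 1023 × 3927 × 76.34 = 3.07×10^8 J/(m^2 K).
Angular frequency ω = 2π / T = 2π / 3.15×10^7 s = 1.99×10^-7 s⁻¹.
Cω = 3.07×10^8 × 1.99×10^-7 = 61.1 W/(m²·K).
Amplitude A = F₀ / (Cω) = 207.6 / 61.1 = 3.40 K.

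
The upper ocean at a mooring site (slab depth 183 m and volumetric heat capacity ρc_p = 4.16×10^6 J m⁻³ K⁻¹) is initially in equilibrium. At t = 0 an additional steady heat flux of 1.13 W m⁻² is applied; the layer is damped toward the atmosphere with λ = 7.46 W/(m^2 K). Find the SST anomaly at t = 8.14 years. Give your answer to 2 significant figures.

Areal heat capacity C = ρc_p × D = 4.16×10^6 × 183 = 7.61×10^8 J/(m^2 K).
τ = C / λ = 7.61×10^8 / 7.46 = 1.02×10^8 s.
Equilibrium anomaly ΔT_eq = F / λ = 1.13 / 7.46 = 0.151 K.
t = 8.14 years = 2.57×10^8 s, so t/τ = 2.52.
ΔT(t) = ΔT_eq (1 − e^(−t/τ)) = 0.151 × (1 − e^−2.52) = 0.139 K.

0.14 K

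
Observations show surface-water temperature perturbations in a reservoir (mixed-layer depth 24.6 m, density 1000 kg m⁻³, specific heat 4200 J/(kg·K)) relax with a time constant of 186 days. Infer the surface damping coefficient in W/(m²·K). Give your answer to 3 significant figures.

6.43

Areal heat capacity C = ρ c_p D = 1000 × 4200 × 24.6 = 1.03×10^8 J m⁻² K⁻¹.
τ = 186 days = 1.61×10^7 s.
λ = C / τ = 1.03×10^8 / 1.61×10^7 = 6.43 W/(m²·K).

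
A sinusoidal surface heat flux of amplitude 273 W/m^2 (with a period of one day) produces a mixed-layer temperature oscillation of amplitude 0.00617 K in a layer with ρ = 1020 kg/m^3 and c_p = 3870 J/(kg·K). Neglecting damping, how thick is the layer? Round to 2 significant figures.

ω = 2π / 86400 s = 7.27×10^-5 s⁻¹.
Required C = F₀ / (A ω) = 273 / (0.00617 × 7.27×10^-5) = 6.08×10^8 J/(m²·K).
D = C / (ρ c_p) = 6.08×10^8 / (1020 × 3870) = 154 m.

150 m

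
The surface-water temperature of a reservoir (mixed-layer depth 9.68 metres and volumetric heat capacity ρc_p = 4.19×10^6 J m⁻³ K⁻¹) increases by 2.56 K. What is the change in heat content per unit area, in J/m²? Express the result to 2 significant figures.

1.0×10^8

Areal heat capacity C = ρc_p × D = 4.19×10^6 × 9.68 = 4.06×10^7 J/(m²·K).
ΔQ = C ΔT = 4.06×10^7 × 2.56 = 1.04×10^8 J/m².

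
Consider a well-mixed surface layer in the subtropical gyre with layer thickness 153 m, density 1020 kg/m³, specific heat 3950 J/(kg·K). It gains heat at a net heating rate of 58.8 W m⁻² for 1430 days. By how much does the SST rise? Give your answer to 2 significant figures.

Areal heat capacity C = ρ c_p D = 1020 × 3950 × 153 = 6.16×10^8 J/(m^2 K).
Net heat input Q = F Δt = 58.8 × (1430 days × 86400 s/day) = 7.26×10^9 J/m².
ΔT = Q / C = 7.26×10^9 / 6.16×10^8 = 11.8 K.

12 K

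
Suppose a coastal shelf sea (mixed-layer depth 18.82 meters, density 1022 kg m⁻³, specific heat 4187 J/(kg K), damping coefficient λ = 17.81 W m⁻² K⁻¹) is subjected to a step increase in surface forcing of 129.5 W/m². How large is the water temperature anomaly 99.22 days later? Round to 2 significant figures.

Areal heat capacity C = ρ c_p D = 1022 × 4187 × 18.82 = 8.05×10^7 J/(m²·K).
τ = C / λ = 8.05×10^7 / 17.81 = 4.52×10^6 s.
Equilibrium anomaly ΔT_eq = F / λ = 129.5 / 17.81 = 7.27 K.
t = 99.22 days = 8.57×10^6 s, so t/τ = 1.90.
ΔT(t) = ΔT_eq (1 − e^(−t/τ)) = 7.27 × (1 − e^−1.90) = 6.18 K.

6.2 K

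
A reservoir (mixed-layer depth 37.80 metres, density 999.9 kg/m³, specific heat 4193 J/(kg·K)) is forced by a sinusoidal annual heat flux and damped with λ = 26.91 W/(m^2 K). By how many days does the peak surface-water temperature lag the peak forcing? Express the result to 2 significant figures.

50 days

Areal heat capacity C = ρ c_p D = 999.9 × 4193 × 37.80 = 1.58×10^8 J/(m^2 K).
ω = 2π / 3.15×10^7 s = 1.99×10^-7 s⁻¹.
Phase lag φ = arctan(Cω/λ) = arctan(31.6/26.91) = 0.865 rad.
Time lag = φ / ω = 0.865 / 1.99×10^-7 = 4.34×10^6 s = 50.2 days.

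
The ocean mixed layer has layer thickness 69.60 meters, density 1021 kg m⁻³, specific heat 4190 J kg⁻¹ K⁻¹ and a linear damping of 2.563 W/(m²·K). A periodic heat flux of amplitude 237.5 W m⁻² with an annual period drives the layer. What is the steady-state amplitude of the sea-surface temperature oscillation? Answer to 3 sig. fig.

4.00 K

Areal heat capacity C = ρ c_p D = 1021 × 4190 × 69.60 = 2.98×10^8 J/(m²·K).
Angular frequency ω = 2π / T = 2π / 3.15×10^7 s = 1.99×10^-7 s⁻¹.
√((Cω)² + λ²) = √((59.3)² + 2.563²) = 59.4 W/(m²·K).
Amplitude A = F₀ / √((Cω)²+λ²) = 237.5 / 59.4 = 4.00 K.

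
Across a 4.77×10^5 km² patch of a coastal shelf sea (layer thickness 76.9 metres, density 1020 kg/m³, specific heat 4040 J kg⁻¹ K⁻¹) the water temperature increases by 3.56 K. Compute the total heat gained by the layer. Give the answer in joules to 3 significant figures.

Areal heat capacity C = ρ c_p D = 1020 × 4040 × 76.9 = 3.17×10^8 J/(m²·K).
Heat per unit area: q = C ΔT = 3.17×10^8 × 3.56 = 1.13×10^9 J/m².
Total heat: Q = q × A = 1.13×10^9 × (4.77×10^5 × 10⁶ m²) = 5.38×10^20 J.

5.38×10^20 J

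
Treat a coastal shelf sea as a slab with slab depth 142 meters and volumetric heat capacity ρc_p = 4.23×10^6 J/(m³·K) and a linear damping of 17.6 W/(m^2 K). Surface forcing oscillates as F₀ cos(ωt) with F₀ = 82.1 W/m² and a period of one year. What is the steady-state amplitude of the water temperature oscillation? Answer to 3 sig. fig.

0.679 K

Areal heat capacity C = ρc_p × D = 4.23×10^6 × 142 = 6.01×10^8 J/(m²·K).
Angular frequency ω = 2π / T = 2π / 3.15×10^7 s = 1.99×10^-7 s⁻¹.
√((Cω)² + λ²) = √((120)² + 17.6²) = 121 W/(m²·K).
Amplitude A = F₀ / √((Cω)²+λ²) = 82.1 / 121 = 0.679 K.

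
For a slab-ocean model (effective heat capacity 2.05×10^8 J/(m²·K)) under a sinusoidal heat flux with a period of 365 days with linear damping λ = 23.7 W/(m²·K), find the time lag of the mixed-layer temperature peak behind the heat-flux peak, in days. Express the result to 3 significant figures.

Areal heat capacity C = 2.05×10^8 J/(m²·K) (given).
ω = 2π / 3.15×10^7 s = 1.99×10^-7 s⁻¹.
Phase lag φ = arctan(Cω/λ) = arctan(40.8/23.7) = 1.05 rad.
Time lag = φ / ω = 1.05 / 1.99×10^-7 = 5.25×10^6 s = 60.7 days.

60.7 days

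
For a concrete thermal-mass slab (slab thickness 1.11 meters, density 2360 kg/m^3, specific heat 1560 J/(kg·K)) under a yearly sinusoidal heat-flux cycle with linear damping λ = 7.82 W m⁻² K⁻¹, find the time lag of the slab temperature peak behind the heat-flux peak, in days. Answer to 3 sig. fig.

6.03 days

Areal heat capacity C = ρ c_p D = 2360 × 1560 × 1.11 = 4.09×10^6 J/(m²·K).
ω = 2π / 3.15×10^7 s = 1.99×10^-7 s⁻¹.
Phase lag φ = arctan(Cω/λ) = arctan(0.814/7.82) = 0.104 rad.
Time lag = φ / ω = 0.104 / 1.99×10^-7 = 5.21×10^5 s = 6.03 days.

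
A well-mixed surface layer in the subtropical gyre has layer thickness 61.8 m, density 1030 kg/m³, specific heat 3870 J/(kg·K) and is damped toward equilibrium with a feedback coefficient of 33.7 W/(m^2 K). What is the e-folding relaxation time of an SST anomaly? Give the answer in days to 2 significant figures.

Areal heat capacity C = ρ c_p D = 1030 × 3870 × 61.8 = 2.46×10^8 J/(m²·K).
Relaxation time τ = C / λ = 2.46×10^8 / 33.7 = 7.31×10^6 s.
In days: 7.31×10^6 s / (86400 s/day) = 84.6 days.

85 days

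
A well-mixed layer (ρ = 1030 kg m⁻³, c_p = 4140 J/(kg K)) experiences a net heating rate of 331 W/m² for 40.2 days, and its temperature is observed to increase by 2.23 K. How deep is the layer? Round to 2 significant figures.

120 m

Heat input Q = F Δt = 331 × 3.47×10^6 s = 1.15×10^9 J/m².
Required areal heat capacity C = Q / ΔT = 5.16×10^8 J/(m²·K).
Depth D = C / (ρ c_p) = 5.16×10^8 / (1030 × 4140) = 121 m.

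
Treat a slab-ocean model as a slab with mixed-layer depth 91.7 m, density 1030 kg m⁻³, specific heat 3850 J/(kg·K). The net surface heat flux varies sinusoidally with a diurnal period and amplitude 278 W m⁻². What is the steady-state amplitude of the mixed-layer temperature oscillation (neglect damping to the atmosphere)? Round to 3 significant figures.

Areal heat capacity C = ρ c_p D = 1030 × 3850 × 91.7 = 3.64×10^8 J m⁻² K⁻¹.
Angular frequency ω = 2π / T = 2π / 86400 s = 7.27×10^-5 s⁻¹.
Cω = 3.64×10^8 × 7.27×10^-5 = 26400 W/(m²·K).
Amplitude A = F₀ / (Cω) = 278 / 26400 = 0.0105 K.

0.0105 K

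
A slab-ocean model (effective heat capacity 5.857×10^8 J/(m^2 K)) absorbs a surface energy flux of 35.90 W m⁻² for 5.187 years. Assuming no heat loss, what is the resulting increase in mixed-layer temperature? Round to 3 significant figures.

Areal heat capacity C = 5.857×10^8 J/(m^2 K) (given).
Net heat input Q = F Δt = 35.90 × (5.187 years × 3.156×10^7 s/year) = 5.88×10^9 J/m².
ΔT = Q / C = 5.88×10^9 / 5.86×10^8 = 10.0 K.

10.0 K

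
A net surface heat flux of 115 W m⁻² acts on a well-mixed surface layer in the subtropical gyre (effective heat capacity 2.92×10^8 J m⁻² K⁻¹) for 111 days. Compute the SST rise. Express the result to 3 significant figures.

Areal heat capacity C = 2.92×10^8 J m⁻² K⁻¹ (given).
Net heat input Q = F Δt = 115 × (111 days × 86400 s/day) = 1.10×10^9 J/m².
ΔT = Q / C = 1.10×10^9 / 2.92×10^8 = 3.78 K.

3.78 K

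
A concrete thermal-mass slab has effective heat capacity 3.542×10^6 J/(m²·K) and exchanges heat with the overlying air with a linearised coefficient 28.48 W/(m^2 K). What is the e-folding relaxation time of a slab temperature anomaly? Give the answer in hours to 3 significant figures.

34.5 hours

Areal heat capacity C = 3.542×10^6 J/(m²·K) (given).
Relaxation time τ = C / λ = 3.54×10^6 / 28.48 = 1.24×10^5 s.
In hours: 1.24×10^5 s / (3600 s/hour) = 34.5 hours.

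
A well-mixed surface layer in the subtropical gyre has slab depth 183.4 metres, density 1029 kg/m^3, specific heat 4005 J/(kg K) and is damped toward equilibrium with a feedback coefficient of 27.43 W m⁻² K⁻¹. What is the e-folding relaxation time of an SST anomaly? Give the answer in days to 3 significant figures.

Areal heat capacity C = ρ c_p D = 1029 × 4005 × 183.4 = 7.56×10^8 J m⁻² K⁻¹.
Relaxation time τ = C / λ = 7.56×10^8 / 27.43 = 2.76×10^7 s.
In days: 2.76×10^7 s / (86400 s/day) = 319 days.

319 days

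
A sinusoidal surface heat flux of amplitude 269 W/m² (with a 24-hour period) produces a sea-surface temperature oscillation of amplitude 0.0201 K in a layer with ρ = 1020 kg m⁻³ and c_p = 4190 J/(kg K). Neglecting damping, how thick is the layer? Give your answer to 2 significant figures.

43 m

ω = 2π / 86400 s = 7.27×10^-5 s⁻¹.
Required C = F₀ / (A ω) = 269 / (0.0201 × 7.27×10^-5) = 1.84×10^8 J/(m²·K).
D = C / (ρ c_p) = 1.84×10^8 / (1020 × 4190) = 43.1 m.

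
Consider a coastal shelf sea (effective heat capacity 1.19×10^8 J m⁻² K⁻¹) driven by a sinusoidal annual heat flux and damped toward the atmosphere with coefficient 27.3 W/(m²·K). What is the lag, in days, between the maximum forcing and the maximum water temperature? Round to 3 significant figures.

Areal heat capacity C = 1.19×10^8 J m⁻² K⁻¹ (given).
ω = 2π / 3.15×10^7 s = 1.99×10^-7 s⁻¹.
Phase lag φ = arctan(Cω/λ) = arctan(23.7/27.3) = 0.715 rad.
Time lag = φ / ω = 0.715 / 1.99×10^-7 = 3.59×10^6 s = 41.5 days.

41.5 days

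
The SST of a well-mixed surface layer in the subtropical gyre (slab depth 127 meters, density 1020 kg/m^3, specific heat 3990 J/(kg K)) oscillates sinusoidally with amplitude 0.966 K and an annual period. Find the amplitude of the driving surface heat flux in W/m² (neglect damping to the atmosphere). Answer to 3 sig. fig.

99.5

Areal heat capacity C = ρ c_p D = 1020 × 3990 × 127 = 5.17×10^8 J m⁻² K⁻¹.
ω = 2π / 3.15×10^7 s = 1.99×10^-7 s⁻¹.
Cω = 5.17×10^8 × 1.99×10^-7 = 103 W/(m²·K).
F₀ = A × Cω = 0.966 × 103 = 99.5 W/m².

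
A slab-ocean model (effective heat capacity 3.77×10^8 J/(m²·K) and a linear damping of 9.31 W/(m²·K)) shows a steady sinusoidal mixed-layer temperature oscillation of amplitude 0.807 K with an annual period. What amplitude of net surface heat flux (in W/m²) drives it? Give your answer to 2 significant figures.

61

Areal heat capacity C = 3.77×10^8 J/(m²·K) (given).
ω = 2π / 3.15×10^7 s = 1.99×10^-7 s⁻¹.
√((Cω)² + λ²) = √((75.1)² + 9.31²) = 75.7 W/(m²·K).
F₀ = A × √((Cω)²+λ²) = 0.807 × 75.7 = 61.1 W/m².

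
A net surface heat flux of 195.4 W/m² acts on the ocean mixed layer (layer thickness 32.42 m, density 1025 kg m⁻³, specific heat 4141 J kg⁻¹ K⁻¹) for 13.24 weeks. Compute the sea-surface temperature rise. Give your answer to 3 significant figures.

Areal heat capacity C = ρ c_p D = 1025 × 4141 × 32.42 = 1.38×10^8 J/(m^2 K).
Net heat input Q = F Δt = 195.4 × (13.24 weeks × 6.048×10^5 s/week) = 1.56×10^9 J/m².
ΔT = Q / C = 1.56×10^9 / 1.38×10^8 = 11.4 K.

11.4 K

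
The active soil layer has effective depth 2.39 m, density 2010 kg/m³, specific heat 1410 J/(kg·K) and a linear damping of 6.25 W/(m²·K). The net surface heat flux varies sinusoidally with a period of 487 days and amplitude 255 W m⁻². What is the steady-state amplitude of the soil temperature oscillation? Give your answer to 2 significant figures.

40 K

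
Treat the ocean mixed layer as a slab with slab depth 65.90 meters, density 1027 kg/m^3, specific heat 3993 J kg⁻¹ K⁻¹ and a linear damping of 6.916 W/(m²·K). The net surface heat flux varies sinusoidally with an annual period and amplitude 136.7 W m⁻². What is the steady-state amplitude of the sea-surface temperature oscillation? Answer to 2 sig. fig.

2.5 K

Areal heat capacity C = ρ c_p D = 1027 × 3993 × 65.90 = 2.70×10^8 J/(m²·K).
Angular frequency ω = 2π / T = 2π / 3.15×10^7 s = 1.99×10^-7 s⁻¹.
√((Cω)² + λ²) = √((53.8)² + 6.916²) = 54.3 W/(m²·K).
Amplitude A = F₀ / √((Cω)²+λ²) = 136.7 / 54.3 = 2.52 K.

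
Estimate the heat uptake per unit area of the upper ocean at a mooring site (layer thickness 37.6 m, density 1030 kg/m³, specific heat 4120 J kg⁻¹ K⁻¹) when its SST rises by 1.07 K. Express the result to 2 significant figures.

Areal heat capacity C = ρ c_p D = 1030 × 4120 × 37.6 = 1.60×10^8 J/(m^2 K).
ΔQ = C ΔT = 1.60×10^8 × 1.07 = 1.71×10^8 J/m².

1.7×10^8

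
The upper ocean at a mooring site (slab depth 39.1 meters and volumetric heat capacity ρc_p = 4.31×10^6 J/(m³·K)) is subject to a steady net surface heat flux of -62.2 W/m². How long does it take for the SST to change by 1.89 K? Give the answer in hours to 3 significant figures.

Areal heat capacity C = ρc_p × D = 4.31×10^6 × 39.1 = 1.69×10^8 J/(m^2 K).
Time required: Δt = C ΔT / F = 1.69×10^8 × -1.89 / -62.2 = 5.12×10^6 s.
In hours: 5.12×10^6 s / (3600 s/hour) = 1420 hours.

1420 hours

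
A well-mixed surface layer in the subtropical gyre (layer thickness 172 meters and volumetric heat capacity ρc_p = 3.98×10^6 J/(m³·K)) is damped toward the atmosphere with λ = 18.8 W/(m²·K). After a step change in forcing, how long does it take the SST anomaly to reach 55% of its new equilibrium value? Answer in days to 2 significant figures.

340 days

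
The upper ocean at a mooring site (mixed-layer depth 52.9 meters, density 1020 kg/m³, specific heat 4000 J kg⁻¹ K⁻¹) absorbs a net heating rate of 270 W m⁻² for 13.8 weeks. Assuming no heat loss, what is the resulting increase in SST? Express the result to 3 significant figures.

Areal heat capacity C = ρ c_p D = 1020 × 4000 × 52.9 = 2.16×10^8 J m⁻² K⁻¹.
Net heat input Q = F Δt = 270 × (13.8 weeks × 6.048×10^5 s/week) = 2.25×10^9 J/m².
ΔT = Q / C = 2.25×10^9 / 2.16×10^8 = 10.4 K.

10.4 K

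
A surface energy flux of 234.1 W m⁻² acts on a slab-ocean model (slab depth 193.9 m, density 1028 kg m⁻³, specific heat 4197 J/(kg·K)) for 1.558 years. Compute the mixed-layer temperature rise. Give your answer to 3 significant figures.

Areal heat capacity C = ρ c_p D = 1028 × 4197 × 193.9 = 8.37×10^8 J/(m^2 K).
Net heat input Q = F Δt = 234.1 × (1.558 years × 3.156×10^7 s/year) = 1.15×10^10 J/m².
ΔT = Q / C = 1.15×10^10 / 8.37×10^8 = 13.8 K.

13.8 K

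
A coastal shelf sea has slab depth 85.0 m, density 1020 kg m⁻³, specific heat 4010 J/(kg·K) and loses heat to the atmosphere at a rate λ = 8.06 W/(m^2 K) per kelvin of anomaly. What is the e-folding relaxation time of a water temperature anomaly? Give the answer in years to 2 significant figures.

1.4 years

Areal heat capacity C = ρ c_p D = 1020 × 4010 × 85.0 = 3.48×10^8 J/(m^2 K).
Relaxation time τ = C / λ = 3.48×10^8 / 8.06 = 4.31×10^7 s.
In years: 4.31×10^7 s / (3.156×10^7 s/year) = 1.37 years.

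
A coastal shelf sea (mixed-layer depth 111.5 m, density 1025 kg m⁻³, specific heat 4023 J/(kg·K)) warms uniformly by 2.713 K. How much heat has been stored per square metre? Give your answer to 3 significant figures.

Areal heat capacity C = ρ c_p D = 1025 × 4023 × 111.5 = 4.60×10^8 J m⁻² K⁻¹.
ΔQ = C ΔT = 4.60×10^8 × 2.713 = 1.25×10^9 J/m².

1.25×10^9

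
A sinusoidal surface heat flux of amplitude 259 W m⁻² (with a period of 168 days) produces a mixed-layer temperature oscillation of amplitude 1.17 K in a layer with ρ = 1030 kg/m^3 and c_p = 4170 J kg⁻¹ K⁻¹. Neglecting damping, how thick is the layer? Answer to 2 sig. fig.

ω = 2π / 1.45×10^7 s = 4.33×10^-7 s⁻¹.
Required C = F₀ / (A ω) = 259 / (1.17 × 4.33×10^-7) = 5.11×10^8 J/(m²·K).
D = C / (ρ c_p) = 5.11×10^8 / (1030 × 4170) = 119 m.

120 m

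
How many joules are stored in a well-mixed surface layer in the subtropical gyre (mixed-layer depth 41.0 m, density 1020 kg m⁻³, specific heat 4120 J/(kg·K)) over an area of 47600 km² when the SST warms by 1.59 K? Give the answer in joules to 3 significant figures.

Areal heat capacity C = ρ c_p D = 1020 × 4120 × 41.0 = 1.72×10^8 J/(m²·K).
Heat per unit area: q = C ΔT = 1.72×10^8 × 1.59 = 2.74×10^8 J/m².
Total heat: Q = q × A = 2.74×10^8 × (47600 × 10⁶ m²) = 1.30×10^19 J.

1.30×10^19 J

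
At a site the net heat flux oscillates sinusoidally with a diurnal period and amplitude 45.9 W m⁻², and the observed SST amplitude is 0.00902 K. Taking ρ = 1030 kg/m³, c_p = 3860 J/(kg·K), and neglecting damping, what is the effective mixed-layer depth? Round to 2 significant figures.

ω = 2π / 86400 s = 7.27×10^-5 s⁻¹.
Required C = F₀ / (A ω) = 45.9 / (0.00902 × 7.27×10^-5) = 7.00×10^7 J/(m²·K).
D = C / (ρ c_p) = 7.00×10^7 / (1030 × 3860) = 17.6 m.

18 m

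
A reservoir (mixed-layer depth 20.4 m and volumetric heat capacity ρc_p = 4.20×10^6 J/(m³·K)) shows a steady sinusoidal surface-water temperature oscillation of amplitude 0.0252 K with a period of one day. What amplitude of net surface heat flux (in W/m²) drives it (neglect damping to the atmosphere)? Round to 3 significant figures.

Areal heat capacity C = ρc_p × D = 4.20×10^6 × 20.4 = 8.57×10^7 J m⁻² K⁻¹.
ω = 2π / 86400 s = 7.27×10^-5 s⁻¹.
Cω = 8.57×10^7 × 7.27×10^-5 = 6230 W/(m²·K).
F₀ = A × Cω = 0.0252 × 6230 = 157 W/m².

157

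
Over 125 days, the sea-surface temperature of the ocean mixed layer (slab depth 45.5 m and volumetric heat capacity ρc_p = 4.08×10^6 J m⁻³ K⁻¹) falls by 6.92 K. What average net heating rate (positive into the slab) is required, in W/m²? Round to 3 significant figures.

Areal heat capacity C = ρc_p × D = 4.08×10^6 × 45.5 = 1.86×10^8 J m⁻² K⁻¹.
Required heat per unit area: Q = C ΔT = 1.86×10^8 × -6.92 = -1.28×10^9 J/m².
Flux F = Q / Δt = -1.28×10^9 / 1.08×10^7 s = -119 W/m².

-119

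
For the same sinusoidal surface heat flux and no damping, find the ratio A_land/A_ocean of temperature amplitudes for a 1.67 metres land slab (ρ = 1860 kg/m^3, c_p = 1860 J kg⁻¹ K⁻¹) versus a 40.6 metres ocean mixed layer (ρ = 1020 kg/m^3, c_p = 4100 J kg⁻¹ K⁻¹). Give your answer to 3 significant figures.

C_ocean = 1020 × 4100 × 40.6 = 1.70×10^8 J/(m²·K).
C_land = 1860 × 1860 × 1.67 = 5.78×10^6 J/(m²·K).
Undamped amplitude ∝ 1/C, so A_land/A_ocean = C_ocean/C_land = 29.4.

29.4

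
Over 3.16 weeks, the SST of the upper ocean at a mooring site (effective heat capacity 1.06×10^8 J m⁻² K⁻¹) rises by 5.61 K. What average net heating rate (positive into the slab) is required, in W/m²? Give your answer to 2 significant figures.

310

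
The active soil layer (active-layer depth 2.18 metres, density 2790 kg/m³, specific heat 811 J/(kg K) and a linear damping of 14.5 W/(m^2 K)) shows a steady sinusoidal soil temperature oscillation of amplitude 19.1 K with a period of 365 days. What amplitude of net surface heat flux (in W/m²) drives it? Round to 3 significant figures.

278

Areal heat capacity C = ρ c_p D = 2790 × 811 × 2.18 = 4.93×10^6 J/(m²·K).
ω = 2π / 3.15×10^7 s = 1.99×10^-7 s⁻¹.
√((Cω)² + λ²) = √((0.983)² + 14.5²) = 14.5 W/(m²·K).
F₀ = A × √((Cω)²+λ²) = 19.1 × 14.5 = 278 W/m².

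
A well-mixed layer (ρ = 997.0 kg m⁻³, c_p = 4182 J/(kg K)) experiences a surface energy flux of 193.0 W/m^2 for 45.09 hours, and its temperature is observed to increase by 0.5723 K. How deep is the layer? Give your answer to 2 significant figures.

13 m

Heat input Q = F Δt = 193.0 × 1.62×10^5 s = 3.13×10^7 J/m².
Required areal heat capacity C = Q / ΔT = 5.47×10^7 J/(m²·K).
Depth D = C / (ρ c_p) = 5.47×10^7 / (997.0 × 4182) = 13.1 m.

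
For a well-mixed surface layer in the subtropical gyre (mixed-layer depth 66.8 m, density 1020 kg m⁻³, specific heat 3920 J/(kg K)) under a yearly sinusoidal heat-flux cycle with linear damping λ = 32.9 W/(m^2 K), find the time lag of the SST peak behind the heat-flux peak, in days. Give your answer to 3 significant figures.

Areal heat capacity C = ρ c_p D = 1020 × 3920 × 66.8 = 2.67×10^8 J m⁻² K⁻¹.
ω = 2π / 3.15×10^7 s = 1.99×10^-7 s⁻¹.
Phase lag φ = arctan(Cω/λ) = arctan(53.2/32.9) = 1.02 rad.
Time lag = φ / ω = 1.02 / 1.99×10^-7 = 5.10×10^6 s = 59.1 days.

59.1 days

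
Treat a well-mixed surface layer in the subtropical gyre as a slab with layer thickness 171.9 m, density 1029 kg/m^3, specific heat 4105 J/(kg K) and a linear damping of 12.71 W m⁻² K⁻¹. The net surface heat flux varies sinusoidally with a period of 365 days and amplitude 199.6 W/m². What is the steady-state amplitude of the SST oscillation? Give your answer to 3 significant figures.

1.37 K

Areal heat capacity C = ρ c_p D = 1029 × 4105 × 171.9 = 7.26×10^8 J m⁻² K⁻¹.
Angular frequency ω = 2π / T = 2π / 3.15×10^7 s = 1.99×10^-7 s⁻¹.
√((Cω)² + λ²) = √((145)² + 12.71²) = 145 W/(m²·K).
Amplitude A = F₀ / √((Cω)²+λ²) = 199.6 / 145 = 1.37 K.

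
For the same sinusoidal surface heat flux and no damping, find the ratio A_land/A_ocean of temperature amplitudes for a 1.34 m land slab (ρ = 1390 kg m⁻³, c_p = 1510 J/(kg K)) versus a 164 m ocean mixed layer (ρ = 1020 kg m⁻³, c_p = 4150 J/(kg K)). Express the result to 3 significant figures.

C_ocean = 1020 × 4150 × 164 = 6.94×10^8 J/(m²·K).
C_land = 1390 × 1510 × 1.34 = 2.81×10^6 J/(m²·K).
Undamped amplitude ∝ 1/C, so A_land/A_ocean = C_ocean/C_land = 247.

247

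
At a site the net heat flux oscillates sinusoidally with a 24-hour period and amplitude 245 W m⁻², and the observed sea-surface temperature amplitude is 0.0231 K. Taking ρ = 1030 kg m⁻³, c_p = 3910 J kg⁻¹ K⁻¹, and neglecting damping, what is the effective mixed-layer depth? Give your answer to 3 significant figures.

ω = 2π / 86400 s = 7.27×10^-5 s⁻¹.
Required C = F₀ / (A ω) = 245 / (0.0231 × 7.27×10^-5) = 1.46×10^8 J/(m²·K).
D = C / (ρ c_p) = 1.46×10^8 / (1030 × 3910) = 36.2 m.

36.2 m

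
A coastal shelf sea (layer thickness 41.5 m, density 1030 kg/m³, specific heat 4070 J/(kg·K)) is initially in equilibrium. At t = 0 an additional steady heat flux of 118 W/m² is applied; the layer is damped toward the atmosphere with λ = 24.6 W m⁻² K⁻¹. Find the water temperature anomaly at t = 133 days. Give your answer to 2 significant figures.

3.9 K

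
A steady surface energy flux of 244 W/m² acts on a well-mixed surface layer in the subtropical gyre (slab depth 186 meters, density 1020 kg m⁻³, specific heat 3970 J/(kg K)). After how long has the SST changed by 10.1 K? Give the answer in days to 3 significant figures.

Areal heat capacity C = ρ c_p D = 1020 × 3970 × 186 = 7.53×10^8 J m⁻² K⁻¹.
Time required: Δt = C ΔT / F = 7.53×10^8 × 10.1 / 244 = 3.12×10^7 s.
In days: 3.12×10^7 s / (86400 s/day) = 361 days.

361 days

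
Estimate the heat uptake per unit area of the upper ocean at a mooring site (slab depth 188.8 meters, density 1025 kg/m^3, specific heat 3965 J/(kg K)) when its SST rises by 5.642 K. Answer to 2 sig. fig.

Areal heat capacity C = ρ c_p D = 1025 × 3965 × 188.8 = 7.67×10^8 J m⁻² K⁻¹.
ΔQ = C ΔT = 7.67×10^8 × 5.642 = 4.33×10^9 J/m².

4.3×10^9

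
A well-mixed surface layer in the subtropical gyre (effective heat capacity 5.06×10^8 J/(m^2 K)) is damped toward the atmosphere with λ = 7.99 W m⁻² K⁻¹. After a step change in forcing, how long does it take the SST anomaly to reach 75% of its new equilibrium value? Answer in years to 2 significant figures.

2.8 years

Areal heat capacity C = 5.06×10^8 J/(m^2 K) (given).
τ = C / λ = 5.06×10^8 / 7.99 = 6.33×10^7 s.
Fraction reached: 1 − e^(−t/τ) = 0.75 ⇒ t = −τ ln(1 − 0.75) = τ × 1.39.
t = 8.78×10^7 s = 2.78 years.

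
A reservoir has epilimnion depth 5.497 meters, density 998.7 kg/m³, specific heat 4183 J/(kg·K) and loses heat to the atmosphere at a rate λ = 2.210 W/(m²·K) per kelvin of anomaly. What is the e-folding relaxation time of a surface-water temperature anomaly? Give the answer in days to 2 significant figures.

Areal heat capacity C = ρ c_p D = 998.7 × 4183 × 5.497 = 2.30×10^7 J/(m²·K).
Relaxation time τ = C / λ = 2.30×10^7 / 2.210 = 1.04×10^7 s.
In days: 1.04×10^7 s / (86400 s/day) = 120 days.

120 days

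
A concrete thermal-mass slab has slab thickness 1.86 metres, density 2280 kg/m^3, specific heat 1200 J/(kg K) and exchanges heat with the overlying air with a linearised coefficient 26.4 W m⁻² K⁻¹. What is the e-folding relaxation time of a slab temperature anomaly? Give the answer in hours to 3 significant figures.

Areal heat capacity C = ρ c_p D = 2280 × 1200 × 1.86 = 5.09×10^6 J m⁻² K⁻¹.
Relaxation time τ = C / λ = 5.09×10^6 / 26.4 = 1.93×10^5 s.
In hours: 1.93×10^5 s / (3600 s/hour) = 53.5 hours.

53.5 hours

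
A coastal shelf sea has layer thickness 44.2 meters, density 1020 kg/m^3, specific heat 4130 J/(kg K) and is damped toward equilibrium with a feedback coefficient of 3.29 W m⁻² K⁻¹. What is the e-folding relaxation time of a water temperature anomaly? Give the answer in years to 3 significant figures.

1.79 years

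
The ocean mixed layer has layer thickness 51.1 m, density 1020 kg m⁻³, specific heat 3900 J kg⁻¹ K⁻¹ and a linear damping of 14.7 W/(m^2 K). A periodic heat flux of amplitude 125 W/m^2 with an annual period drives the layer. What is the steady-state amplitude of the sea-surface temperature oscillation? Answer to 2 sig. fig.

2.9 K

Areal heat capacity C = ρ c_p D = 1020 × 3900 × 51.1 = 2.03×10^8 J m⁻² K⁻¹.
Angular frequency ω = 2π / T = 2π / 3.15×10^7 s = 1.99×10^-7 s⁻¹.
√((Cω)² + λ²) = √((40.5)² + 14.7²) = 43.1 W/(m²·K).
Amplitude A = F₀ / √((Cω)²+λ²) = 125 / 43.1 = 2.90 K.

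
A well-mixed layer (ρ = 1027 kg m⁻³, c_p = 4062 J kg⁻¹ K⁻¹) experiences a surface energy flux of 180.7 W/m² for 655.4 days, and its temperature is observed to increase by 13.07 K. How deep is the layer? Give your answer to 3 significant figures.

188 m

Heat input Q = F Δt = 180.7 × 5.66×10^7 s = 1.02×10^10 J/m².
Required areal heat capacity C = Q / ΔT = 7.83×10^8 J/(m²·K).
Depth D = C / (ρ c_p) = 7.83×10^8 / (1027 × 4062) = 188 m.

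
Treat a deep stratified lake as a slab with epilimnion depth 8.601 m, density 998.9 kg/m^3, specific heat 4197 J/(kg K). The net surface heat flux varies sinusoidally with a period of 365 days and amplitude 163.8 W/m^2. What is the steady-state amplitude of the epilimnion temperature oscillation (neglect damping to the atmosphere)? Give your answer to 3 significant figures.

22.8 K

Areal heat capacity C = ρ c_p D = 998.9 × 4197 × 8.601 = 3.61×10^7 J m⁻² K⁻¹.
Angular frequency ω = 2π / T = 2π / 3.15×10^7 s = 1.99×10^-7 s⁻¹.
Cω = 3.61×10^7 × 1.99×10^-7 = 7.18 W/(m²·K).
Amplitude A = F₀ / (Cω) = 163.8 / 7.18 = 22.8 K.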